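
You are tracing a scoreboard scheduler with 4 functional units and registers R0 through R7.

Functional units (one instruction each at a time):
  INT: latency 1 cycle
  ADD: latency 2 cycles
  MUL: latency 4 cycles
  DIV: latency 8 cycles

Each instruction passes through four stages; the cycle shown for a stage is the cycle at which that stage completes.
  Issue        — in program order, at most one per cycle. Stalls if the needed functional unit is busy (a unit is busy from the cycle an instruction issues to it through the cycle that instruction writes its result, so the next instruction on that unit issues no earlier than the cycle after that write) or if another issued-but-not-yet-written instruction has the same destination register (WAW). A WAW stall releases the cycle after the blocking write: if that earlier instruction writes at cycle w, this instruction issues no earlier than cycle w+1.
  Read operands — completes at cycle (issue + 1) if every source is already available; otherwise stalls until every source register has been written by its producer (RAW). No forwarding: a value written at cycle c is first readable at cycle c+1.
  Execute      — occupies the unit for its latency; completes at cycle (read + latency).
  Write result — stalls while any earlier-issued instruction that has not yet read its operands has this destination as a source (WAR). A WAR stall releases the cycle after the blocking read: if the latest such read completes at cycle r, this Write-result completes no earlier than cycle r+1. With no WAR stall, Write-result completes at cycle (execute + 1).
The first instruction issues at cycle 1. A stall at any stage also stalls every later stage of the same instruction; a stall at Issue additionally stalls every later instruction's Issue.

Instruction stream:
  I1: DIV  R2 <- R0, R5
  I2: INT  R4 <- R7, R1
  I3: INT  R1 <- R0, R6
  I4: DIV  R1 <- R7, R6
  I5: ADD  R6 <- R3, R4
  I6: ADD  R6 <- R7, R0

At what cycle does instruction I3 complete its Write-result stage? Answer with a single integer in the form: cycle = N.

c1: I1→DIV
c2: I1 RO; I2→INT
c3: I2 RO
c4: I2 EX
c5: I2 WR R4
c6: I3→INT
c7: I3 RO
c8: I3 EX
c9: I3 WR R1
c10: I1 EX
c11: I1 WR R2
c12: I4→DIV
c13: I4 RO; I5→ADD
c14: I5 RO
c16: I5 EX
c17: I5 WR R6
c18: I6→ADD
c19: I6 RO
c21: I4 EX; I6 EX
c22: I4 WR R1; I6 WR R6

cycle = 9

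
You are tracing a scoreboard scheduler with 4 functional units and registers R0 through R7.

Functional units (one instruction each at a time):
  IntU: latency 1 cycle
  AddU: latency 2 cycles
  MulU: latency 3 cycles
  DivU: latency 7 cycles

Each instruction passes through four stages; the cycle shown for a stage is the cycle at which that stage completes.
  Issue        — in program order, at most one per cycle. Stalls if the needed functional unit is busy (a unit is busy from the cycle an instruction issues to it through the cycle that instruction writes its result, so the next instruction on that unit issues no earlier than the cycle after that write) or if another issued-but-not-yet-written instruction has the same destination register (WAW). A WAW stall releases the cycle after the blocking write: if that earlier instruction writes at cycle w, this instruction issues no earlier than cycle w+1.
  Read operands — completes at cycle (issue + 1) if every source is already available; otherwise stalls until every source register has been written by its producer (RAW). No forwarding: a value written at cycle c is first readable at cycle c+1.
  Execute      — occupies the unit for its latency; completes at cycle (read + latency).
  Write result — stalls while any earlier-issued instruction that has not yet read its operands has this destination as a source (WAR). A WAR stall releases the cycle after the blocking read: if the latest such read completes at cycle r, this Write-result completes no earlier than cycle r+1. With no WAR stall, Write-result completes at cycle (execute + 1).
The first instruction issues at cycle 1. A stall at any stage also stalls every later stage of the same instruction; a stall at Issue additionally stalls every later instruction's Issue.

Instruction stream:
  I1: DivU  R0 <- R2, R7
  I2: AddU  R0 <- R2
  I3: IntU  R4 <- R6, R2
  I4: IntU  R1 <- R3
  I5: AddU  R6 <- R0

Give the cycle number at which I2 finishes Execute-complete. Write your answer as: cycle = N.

cycle = 14

t=1  issue I1 (DivU)
t=2  I1 read-ops
t=9  I1 finished on DivU
t=10  I1→R0
t=11  issue I2 (AddU)
t=12  I2 read-ops | issue I3 (IntU)
t=13  I3 read-ops
t=14  I2 finished on AddU | I3 finished on IntU
t=15  I2→R0 | I3→R4
t=16  issue I4 (IntU)
t=17  I4 read-ops | issue I5 (AddU)
t=18  I4 finished on IntU | I5 read-ops
t=19  I4→R1
t=20  I5 finished on AddU
t=21  I5→R6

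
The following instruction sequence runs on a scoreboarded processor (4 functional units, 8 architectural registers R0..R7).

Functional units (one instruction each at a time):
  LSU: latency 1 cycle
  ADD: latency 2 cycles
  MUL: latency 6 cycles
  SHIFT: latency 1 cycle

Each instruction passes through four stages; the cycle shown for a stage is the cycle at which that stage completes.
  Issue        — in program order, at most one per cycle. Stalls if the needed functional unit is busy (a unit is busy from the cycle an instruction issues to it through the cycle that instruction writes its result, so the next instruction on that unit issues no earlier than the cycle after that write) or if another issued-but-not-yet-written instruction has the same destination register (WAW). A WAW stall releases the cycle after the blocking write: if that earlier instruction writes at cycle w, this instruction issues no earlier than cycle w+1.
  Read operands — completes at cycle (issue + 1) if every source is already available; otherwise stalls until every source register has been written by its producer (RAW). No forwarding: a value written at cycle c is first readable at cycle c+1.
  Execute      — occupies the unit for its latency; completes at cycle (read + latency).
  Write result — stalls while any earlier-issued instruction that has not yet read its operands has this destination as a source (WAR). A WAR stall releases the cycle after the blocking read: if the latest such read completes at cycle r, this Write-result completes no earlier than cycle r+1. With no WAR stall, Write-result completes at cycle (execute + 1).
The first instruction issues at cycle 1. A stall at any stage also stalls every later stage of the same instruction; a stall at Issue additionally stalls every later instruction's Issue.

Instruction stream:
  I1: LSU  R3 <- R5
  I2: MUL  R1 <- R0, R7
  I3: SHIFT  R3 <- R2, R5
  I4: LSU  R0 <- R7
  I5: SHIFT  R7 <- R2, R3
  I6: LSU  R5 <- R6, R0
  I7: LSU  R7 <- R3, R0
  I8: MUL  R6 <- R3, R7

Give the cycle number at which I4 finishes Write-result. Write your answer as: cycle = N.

cycle = 9

c1: I1 dispatched to LSU
c2: I1 operands ready · I2 dispatched to MUL
c3: I1 complete · I2 operands ready
c4: R3←I1
c5: I3 dispatched to SHIFT
c6: I3 operands ready · I4 dispatched to LSU
c7: I3 complete · I4 operands ready
c8: R3←I3 · I4 complete
c9: I2 complete · R0←I4 · I5 dispatched to SHIFT
c10: R1←I2 · I5 operands ready · I6 dispatched to LSU
c11: I5 complete · I6 operands ready
c12: R7←I5 · I6 complete
c13: R5←I6
c14: I7 dispatched to LSU
c15: I7 operands ready · I8 dispatched to MUL
c16: I7 complete
c17: R7←I7
c18: I8 operands ready
c24: I8 complete
c25: R6←I8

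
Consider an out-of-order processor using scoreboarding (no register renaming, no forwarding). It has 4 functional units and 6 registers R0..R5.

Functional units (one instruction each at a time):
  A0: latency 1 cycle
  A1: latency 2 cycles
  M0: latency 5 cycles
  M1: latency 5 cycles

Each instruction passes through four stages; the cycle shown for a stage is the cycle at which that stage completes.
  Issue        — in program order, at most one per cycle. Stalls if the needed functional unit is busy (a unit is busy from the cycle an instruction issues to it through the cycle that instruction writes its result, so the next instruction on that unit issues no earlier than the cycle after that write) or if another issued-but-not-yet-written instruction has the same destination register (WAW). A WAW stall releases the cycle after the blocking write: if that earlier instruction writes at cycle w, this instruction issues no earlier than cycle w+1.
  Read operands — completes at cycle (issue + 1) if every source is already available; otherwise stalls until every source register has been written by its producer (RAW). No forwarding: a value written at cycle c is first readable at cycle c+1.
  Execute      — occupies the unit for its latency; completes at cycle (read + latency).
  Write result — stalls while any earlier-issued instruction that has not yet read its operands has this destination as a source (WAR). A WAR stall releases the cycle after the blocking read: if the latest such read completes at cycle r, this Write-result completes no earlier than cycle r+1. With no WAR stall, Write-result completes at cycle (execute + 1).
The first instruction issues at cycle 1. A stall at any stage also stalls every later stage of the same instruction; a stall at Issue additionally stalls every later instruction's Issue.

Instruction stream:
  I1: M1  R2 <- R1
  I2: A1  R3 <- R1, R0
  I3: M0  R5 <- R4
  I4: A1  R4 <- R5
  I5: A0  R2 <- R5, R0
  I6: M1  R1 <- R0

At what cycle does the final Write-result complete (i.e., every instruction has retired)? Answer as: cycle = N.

I1  is:1  ro:2  ex:7  wr:8
I2  is:2  ro:3  ex:5  wr:6
I3  is:3  ro:4  ex:9  wr:10
I4  is:7  ro:11  ex:13  wr:14  — struct: A1 busy until I2 writes@6, RAW R5: wait I3 write@10
I5  is:9  ro:11  ex:12  wr:13  — WAW R2: wait I1 write@8, RAW R5: wait I3 write@10
I6  is:10  ro:11  ex:16  wr:17

cycle = 17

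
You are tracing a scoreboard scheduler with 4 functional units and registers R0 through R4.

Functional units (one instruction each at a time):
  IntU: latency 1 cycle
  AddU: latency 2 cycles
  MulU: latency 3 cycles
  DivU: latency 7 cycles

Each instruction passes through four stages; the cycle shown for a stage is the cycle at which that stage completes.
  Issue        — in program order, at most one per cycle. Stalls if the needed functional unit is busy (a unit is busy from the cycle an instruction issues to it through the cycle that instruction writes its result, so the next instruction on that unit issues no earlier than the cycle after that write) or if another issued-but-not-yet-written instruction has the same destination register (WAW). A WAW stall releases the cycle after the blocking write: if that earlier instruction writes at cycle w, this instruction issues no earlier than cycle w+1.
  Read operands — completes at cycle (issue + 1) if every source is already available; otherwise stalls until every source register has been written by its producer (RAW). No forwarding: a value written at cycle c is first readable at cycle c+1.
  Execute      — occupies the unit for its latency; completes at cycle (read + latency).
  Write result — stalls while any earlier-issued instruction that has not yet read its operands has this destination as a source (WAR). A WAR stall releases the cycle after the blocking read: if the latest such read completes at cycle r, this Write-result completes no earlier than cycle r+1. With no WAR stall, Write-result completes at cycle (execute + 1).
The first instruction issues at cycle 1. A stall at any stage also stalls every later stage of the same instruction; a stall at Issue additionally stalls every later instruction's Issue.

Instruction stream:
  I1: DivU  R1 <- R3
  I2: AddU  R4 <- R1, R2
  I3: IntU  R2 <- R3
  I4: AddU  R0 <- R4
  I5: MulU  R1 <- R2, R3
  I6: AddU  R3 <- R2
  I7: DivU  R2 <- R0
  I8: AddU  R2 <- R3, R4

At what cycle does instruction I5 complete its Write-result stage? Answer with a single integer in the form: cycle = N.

cycle = 21

1) issue 1, read 2, done 9, write 10
2) issue 2, read 11, done 13, write 14  <RAW R1: wait I1 write@10>
3) issue 3, read 4, done 5, write 12  <WAR R2: wait I2 read@11>
4) issue 15, read 16, done 18, write 19  <struct: AddU busy until I2 writes@14>
5) issue 16, read 17, done 20, write 21
6) issue 20, read 21, done 23, write 24  <struct: AddU busy until I4 writes@19>
7) issue 21, read 22, done 29, write 30
8) issue 31, read 32, done 34, write 35  <WAW R2: wait I7 write@30>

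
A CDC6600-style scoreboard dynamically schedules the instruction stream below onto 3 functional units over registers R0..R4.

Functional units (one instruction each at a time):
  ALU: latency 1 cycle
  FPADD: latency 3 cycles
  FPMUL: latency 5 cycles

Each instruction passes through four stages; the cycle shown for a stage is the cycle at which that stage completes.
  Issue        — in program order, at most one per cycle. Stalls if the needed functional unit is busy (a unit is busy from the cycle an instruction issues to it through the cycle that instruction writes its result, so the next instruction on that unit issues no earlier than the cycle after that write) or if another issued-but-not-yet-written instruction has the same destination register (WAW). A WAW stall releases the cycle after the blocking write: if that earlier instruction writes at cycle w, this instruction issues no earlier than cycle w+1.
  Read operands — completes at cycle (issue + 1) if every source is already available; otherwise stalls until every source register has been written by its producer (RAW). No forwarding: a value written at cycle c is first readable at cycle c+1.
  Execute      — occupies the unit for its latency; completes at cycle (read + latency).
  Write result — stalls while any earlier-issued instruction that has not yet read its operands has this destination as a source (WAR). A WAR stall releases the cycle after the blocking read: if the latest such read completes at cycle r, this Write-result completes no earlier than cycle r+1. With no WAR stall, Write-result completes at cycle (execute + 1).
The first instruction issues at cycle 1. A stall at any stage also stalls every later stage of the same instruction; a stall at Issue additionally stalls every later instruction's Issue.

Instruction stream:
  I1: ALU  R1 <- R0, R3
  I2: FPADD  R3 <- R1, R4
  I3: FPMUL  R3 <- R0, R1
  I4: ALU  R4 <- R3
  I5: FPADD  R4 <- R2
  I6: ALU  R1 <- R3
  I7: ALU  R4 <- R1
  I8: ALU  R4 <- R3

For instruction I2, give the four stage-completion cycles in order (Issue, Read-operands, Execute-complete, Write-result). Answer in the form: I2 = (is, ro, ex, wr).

I2 = (2, 5, 8, 9)

t=1  I1 issues→ALU
t=2  I1 reads; I2 issues→FPADD
t=3  I1 exec-done
t=4  I1 writes R1
t=5  I2 reads
t=8  I2 exec-done
t=9  I2 writes R3
t=10  I3 issues→FPMUL
t=11  I3 reads; I4 issues→ALU
t=16  I3 exec-done
t=17  I3 writes R3
t=18  I4 reads
t=19  I4 exec-done
t=20  I4 writes R4
t=21  I5 issues→FPADD
t=22  I5 reads; I6 issues→ALU
t=23  I6 reads
t=24  I6 exec-done
t=25  I5 exec-done; I6 writes R1
t=26  I5 writes R4
t=27  I7 issues→ALU
t=28  I7 reads
t=29  I7 exec-done
t=30  I7 writes R4
t=31  I8 issues→ALU
t=32  I8 reads
t=33  I8 exec-done
t=34  I8 writes R4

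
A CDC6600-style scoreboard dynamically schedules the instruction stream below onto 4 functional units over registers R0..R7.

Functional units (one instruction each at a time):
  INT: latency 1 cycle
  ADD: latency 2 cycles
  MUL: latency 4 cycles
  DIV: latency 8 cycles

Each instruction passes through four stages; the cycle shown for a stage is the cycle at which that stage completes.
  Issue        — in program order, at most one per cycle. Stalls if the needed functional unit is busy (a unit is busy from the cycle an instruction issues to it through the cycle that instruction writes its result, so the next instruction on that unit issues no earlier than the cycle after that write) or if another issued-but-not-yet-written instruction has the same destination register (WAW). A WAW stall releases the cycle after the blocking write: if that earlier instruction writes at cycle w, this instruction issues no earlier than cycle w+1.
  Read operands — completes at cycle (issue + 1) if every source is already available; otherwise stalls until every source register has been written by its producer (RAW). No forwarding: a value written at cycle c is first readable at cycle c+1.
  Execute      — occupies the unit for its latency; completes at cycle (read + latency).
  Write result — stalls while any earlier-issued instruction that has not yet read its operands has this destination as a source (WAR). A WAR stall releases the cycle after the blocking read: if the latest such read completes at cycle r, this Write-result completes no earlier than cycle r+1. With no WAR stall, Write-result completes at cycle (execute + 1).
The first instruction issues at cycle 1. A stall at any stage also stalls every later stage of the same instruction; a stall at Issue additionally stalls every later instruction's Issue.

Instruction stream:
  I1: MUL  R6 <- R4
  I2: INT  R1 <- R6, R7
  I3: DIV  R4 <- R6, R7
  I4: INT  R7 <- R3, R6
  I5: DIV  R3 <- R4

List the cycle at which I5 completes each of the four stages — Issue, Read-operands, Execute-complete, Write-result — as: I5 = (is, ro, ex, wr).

I1  is:1  ro:2  ex:6  wr:7
I2  is:2  ro:8  ex:9  wr:10  — RAW R6: wait I1 write@7
I3  is:3  ro:8  ex:16  wr:17  — RAW R6: wait I1 write@7
I4  is:11  ro:12  ex:13  wr:14  — struct: INT busy until I2 writes@10
I5  is:18  ro:19  ex:27  wr:28  — struct: DIV busy until I3 writes@17

I5 = (18, 19, 27, 28)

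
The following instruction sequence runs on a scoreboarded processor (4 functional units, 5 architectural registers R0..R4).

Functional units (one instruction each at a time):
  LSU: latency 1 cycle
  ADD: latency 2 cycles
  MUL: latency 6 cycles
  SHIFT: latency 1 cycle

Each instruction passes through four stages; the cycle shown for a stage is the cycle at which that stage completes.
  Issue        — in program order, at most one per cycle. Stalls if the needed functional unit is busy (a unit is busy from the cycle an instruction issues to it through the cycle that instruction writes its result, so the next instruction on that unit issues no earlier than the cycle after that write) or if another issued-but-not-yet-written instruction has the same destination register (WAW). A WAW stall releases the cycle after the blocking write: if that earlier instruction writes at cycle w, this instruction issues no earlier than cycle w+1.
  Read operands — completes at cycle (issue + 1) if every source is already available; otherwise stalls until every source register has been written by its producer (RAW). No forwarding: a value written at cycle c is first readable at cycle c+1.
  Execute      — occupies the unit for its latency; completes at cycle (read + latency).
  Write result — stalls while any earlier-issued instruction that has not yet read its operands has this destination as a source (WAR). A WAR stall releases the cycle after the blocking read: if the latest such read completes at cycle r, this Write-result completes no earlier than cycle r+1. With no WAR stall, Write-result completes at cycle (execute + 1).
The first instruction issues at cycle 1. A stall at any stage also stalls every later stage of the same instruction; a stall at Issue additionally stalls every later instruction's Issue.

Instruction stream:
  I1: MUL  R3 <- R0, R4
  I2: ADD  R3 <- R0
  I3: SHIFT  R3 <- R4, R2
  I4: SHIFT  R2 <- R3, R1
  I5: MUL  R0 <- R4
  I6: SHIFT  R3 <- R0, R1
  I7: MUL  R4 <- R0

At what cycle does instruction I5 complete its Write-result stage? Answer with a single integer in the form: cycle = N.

[I1] 1/2/8/9
[I2] 10/11/13/14  (WAW R3: wait I1 write@9)
[I3] 15/16/17/18  (WAW R3: wait I2 write@14)
[I4] 19/20/21/22  (struct: SHIFT busy until I3 writes@18)
[I5] 20/21/27/28
[I6] 23/29/30/31  (struct: SHIFT busy until I4 writes@22; RAW R0: wait I5 write@28)
[I7] 29/30/36/37  (struct: MUL busy until I5 writes@28)

cycle = 28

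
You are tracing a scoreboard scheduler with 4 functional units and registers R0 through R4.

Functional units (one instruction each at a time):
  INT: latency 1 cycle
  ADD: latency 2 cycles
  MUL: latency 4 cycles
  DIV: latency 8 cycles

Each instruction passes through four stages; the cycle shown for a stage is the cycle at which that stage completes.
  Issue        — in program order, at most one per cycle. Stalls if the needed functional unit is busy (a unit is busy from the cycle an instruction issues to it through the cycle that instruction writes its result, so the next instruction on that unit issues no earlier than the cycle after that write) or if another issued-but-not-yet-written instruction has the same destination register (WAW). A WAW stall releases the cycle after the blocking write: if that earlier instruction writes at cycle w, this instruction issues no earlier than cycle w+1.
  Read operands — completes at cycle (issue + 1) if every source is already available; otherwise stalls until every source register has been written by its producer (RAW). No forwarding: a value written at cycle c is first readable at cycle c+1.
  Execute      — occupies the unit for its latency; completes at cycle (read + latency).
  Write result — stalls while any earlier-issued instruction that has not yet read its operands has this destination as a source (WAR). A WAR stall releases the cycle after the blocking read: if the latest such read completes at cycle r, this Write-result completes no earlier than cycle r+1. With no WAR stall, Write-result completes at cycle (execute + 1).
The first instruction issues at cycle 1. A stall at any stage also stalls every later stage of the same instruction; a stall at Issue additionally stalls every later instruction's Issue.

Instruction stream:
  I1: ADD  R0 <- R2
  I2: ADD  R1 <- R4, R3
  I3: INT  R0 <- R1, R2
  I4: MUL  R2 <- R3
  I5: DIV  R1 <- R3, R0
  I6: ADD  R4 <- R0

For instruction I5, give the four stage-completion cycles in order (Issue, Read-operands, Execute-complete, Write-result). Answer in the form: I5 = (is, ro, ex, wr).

I5 = (11, 14, 22, 23)

cycle 1: issue I1 (ADD)
cycle 2: I1 read-ops
cycle 4: I1 finished on ADD
cycle 5: I1→R0
cycle 6: issue I2 (ADD)
cycle 7: I2 read-ops, issue I3 (INT)
cycle 8: issue I4 (MUL)
cycle 9: I2 finished on ADD, I4 read-ops
cycle 10: I2→R1
cycle 11: I3 read-ops, issue I5 (DIV)
cycle 12: I3 finished on INT, issue I6 (ADD)
cycle 13: I3→R0, I4 finished on MUL
cycle 14: I4→R2, I5 read-ops, I6 read-ops
cycle 16: I6 finished on ADD
cycle 17: I6→R4
cycle 22: I5 finished on DIV
cycle 23: I5→R1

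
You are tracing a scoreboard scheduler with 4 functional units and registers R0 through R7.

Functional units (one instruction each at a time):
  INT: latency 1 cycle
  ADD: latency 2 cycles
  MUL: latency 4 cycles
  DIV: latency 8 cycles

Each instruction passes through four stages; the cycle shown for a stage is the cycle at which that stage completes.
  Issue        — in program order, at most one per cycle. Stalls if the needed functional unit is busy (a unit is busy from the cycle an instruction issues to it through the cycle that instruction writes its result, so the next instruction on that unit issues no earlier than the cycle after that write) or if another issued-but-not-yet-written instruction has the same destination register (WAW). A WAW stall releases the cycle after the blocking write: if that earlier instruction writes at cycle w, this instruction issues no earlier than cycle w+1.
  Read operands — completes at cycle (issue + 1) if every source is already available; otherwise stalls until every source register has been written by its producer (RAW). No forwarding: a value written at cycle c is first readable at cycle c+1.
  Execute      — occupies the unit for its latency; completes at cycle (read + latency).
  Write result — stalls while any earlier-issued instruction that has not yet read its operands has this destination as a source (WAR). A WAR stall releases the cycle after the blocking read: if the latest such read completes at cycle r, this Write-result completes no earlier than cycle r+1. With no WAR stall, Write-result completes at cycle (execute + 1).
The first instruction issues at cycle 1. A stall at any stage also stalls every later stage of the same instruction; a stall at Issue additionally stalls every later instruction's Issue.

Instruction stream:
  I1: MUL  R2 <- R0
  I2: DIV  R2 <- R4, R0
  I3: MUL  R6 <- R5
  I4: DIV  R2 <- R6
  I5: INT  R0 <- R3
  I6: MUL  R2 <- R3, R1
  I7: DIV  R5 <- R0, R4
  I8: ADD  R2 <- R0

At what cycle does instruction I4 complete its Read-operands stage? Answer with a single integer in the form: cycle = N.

cycle = 20

cycle 1: I1 issues→MUL
cycle 2: I1 reads
cycle 6: I1 exec-done
cycle 7: I1 writes R2
cycle 8: I2 issues→DIV
cycle 9: I2 reads | I3 issues→MUL
cycle 10: I3 reads
cycle 14: I3 exec-done
cycle 15: I3 writes R6
cycle 17: I2 exec-done
cycle 18: I2 writes R2
cycle 19: I4 issues→DIV
cycle 20: I4 reads | I5 issues→INT
cycle 21: I5 reads
cycle 22: I5 exec-done
cycle 23: I5 writes R0
cycle 28: I4 exec-done
cycle 29: I4 writes R2
cycle 30: I6 issues→MUL
cycle 31: I6 reads | I7 issues→DIV
cycle 32: I7 reads
cycle 35: I6 exec-done
cycle 36: I6 writes R2
cycle 37: I8 issues→ADD
cycle 38: I8 reads
cycle 40: I7 exec-done | I8 exec-done
cycle 41: I7 writes R5 | I8 writes R2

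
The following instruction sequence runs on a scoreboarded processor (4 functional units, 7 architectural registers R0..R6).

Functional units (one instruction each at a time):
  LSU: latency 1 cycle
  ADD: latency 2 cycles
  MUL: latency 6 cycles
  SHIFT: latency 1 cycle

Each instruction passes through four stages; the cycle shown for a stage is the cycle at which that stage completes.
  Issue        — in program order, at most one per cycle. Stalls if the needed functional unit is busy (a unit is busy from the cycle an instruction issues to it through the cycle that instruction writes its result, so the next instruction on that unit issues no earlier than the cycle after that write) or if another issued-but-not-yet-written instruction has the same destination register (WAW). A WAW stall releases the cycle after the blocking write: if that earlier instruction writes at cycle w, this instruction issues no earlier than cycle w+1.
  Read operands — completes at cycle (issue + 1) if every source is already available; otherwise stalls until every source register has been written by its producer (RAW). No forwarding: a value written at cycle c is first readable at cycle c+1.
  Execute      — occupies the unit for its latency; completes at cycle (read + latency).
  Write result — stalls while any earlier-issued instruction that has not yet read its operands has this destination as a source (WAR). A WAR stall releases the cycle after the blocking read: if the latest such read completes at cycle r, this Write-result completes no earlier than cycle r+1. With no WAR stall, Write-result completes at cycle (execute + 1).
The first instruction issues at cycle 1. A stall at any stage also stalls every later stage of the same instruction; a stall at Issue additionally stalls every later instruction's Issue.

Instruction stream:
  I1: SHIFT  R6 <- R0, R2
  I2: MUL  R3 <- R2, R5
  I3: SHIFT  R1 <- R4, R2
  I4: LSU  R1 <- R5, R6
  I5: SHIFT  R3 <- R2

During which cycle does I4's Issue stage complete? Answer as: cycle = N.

cycle = 9

[I1] 1/2/3/4
[I2] 2/3/9/10
[I3] 5/6/7/8  (struct: SHIFT busy until I1 writes@4)
[I4] 9/10/11/12  (WAW R1: wait I3 write@8)
[I5] 11/12/13/14  (WAW R3: wait I2 write@10)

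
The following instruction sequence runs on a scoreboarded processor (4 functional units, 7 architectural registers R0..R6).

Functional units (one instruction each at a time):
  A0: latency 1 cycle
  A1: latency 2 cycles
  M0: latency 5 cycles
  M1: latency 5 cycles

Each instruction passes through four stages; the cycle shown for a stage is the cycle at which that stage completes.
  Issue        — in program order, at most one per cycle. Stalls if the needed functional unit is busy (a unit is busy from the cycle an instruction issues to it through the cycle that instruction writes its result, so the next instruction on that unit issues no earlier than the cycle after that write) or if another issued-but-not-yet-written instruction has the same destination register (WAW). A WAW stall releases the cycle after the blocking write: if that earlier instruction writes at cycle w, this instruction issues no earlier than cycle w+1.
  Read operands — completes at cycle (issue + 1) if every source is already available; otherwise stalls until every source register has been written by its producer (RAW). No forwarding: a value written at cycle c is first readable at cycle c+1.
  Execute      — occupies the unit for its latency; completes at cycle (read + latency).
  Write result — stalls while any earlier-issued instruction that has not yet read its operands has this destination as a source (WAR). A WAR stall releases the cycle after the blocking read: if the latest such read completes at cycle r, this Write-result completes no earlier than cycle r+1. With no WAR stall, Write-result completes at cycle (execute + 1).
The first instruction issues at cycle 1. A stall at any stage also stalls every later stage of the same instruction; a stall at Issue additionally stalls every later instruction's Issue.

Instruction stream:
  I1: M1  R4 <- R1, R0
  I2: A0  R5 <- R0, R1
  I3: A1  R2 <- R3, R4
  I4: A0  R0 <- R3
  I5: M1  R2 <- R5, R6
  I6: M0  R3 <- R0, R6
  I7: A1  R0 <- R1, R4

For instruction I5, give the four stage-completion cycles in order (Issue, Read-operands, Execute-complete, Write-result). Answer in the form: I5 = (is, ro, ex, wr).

I5 = (13, 14, 19, 20)

  I1 | 1 | 2 | 7 | 8
  I2 | 2 | 3 | 4 | 5
  I3 | 3 | 9 | 11 | 12   RAW R4: wait I1 write@8
  I4 | 6 | 7 | 8 | 9   struct: A0 busy until I2 writes@5
  I5 | 13 | 14 | 19 | 20   WAW R2: wait I3 write@12
  I6 | 14 | 15 | 20 | 21
  I7 | 15 | 16 | 18 | 19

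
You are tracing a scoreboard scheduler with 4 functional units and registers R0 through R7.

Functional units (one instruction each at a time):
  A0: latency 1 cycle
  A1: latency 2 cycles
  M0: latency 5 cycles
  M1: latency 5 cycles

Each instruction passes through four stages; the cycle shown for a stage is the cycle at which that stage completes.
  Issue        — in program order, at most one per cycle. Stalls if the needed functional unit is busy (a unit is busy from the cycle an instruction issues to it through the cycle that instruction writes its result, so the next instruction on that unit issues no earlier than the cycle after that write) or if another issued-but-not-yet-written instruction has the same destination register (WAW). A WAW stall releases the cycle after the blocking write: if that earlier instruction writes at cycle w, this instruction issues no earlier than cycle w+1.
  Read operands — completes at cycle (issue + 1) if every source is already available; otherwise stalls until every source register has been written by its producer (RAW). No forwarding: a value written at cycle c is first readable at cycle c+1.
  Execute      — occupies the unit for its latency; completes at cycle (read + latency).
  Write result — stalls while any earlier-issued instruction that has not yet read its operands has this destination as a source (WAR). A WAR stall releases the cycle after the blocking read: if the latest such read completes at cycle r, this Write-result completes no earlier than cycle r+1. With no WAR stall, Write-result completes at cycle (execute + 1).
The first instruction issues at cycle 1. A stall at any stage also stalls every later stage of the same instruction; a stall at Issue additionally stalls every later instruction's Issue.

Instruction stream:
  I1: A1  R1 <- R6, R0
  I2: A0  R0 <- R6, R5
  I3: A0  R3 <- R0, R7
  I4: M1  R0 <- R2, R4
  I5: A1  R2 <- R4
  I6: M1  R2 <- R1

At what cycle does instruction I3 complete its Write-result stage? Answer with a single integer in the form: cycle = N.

cycle = 9

c1: issue I1 (A1)
c2: I1 read-ops; issue I2 (A0)
c3: I2 read-ops
c4: I1 finished on A1; I2 finished on A0
c5: I1→R1; I2→R0
c6: issue I3 (A0)
c7: I3 read-ops; issue I4 (M1)
c8: I3 finished on A0; I4 read-ops; issue I5 (A1)
c9: I3→R3; I5 read-ops
c11: I5 finished on A1
c12: I5→R2
c13: I4 finished on M1
c14: I4→R0
c15: issue I6 (M1)
c16: I6 read-ops
c21: I6 finished on M1
c22: I6→R2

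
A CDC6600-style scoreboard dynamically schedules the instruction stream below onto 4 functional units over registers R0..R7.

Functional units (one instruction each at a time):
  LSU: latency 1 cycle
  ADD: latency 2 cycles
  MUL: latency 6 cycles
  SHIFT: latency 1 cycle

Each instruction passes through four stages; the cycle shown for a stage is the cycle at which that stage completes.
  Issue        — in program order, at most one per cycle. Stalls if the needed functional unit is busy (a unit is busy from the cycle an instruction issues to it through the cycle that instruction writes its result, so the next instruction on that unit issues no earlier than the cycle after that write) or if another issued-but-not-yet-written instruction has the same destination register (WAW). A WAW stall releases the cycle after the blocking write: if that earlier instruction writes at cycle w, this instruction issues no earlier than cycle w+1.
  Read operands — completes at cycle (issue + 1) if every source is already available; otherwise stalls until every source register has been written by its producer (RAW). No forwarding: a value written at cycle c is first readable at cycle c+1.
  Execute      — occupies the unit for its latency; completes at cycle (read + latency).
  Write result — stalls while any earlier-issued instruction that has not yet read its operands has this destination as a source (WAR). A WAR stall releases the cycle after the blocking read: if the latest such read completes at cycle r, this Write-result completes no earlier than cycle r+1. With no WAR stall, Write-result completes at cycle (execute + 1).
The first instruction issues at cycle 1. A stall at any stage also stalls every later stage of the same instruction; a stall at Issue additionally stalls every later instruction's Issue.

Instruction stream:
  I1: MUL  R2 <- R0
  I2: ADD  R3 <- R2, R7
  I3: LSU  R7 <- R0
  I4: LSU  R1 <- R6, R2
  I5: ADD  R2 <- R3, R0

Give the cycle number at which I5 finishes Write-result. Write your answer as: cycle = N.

[1] I1→MUL
[2] I1 RO, I2→ADD
[3] I3→LSU
[4] I3 RO
[5] I3 EX
[8] I1 EX
[9] I1 WR R2
[10] I2 RO
[11] I3 WR R7
[12] I2 EX, I4→LSU
[13] I2 WR R3, I4 RO
[14] I4 EX, I5→ADD
[15] I4 WR R1, I5 RO
[17] I5 EX
[18] I5 WR R2

cycle = 18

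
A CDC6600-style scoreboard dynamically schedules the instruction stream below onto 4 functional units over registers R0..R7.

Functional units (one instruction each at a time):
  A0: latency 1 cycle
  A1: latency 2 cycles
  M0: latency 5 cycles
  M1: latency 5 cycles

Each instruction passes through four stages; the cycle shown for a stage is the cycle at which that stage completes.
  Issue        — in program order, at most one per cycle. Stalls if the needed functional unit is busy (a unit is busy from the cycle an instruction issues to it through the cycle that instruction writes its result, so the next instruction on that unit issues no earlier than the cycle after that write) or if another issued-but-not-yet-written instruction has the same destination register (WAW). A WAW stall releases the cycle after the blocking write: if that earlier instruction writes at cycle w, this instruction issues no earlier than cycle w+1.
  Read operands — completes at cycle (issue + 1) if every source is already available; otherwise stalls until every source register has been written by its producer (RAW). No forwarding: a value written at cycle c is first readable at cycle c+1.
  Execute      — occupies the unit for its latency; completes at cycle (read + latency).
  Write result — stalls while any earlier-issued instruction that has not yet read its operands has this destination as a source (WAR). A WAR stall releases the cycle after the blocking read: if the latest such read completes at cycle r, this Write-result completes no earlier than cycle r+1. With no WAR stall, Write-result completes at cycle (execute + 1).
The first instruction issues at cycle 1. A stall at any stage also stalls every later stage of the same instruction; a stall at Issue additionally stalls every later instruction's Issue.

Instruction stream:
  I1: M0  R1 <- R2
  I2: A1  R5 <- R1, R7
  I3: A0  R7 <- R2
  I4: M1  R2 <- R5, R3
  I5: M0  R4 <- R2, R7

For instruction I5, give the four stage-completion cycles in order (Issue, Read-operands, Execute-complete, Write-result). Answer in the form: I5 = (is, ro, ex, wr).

I5 = (9, 20, 25, 26)

t=1  I1 dispatched to M0
t=2  I1 operands ready, I2 dispatched to A1
t=3  I3 dispatched to A0
t=4  I3 operands ready, I4 dispatched to M1
t=5  I3 complete
t=7  I1 complete
t=8  R1←I1
t=9  I2 operands ready, I5 dispatched to M0
t=10  R7←I3
t=11  I2 complete
t=12  R5←I2
t=13  I4 operands ready
t=18  I4 complete
t=19  R2←I4
t=20  I5 operands ready
t=25  I5 complete
t=26  R4←I5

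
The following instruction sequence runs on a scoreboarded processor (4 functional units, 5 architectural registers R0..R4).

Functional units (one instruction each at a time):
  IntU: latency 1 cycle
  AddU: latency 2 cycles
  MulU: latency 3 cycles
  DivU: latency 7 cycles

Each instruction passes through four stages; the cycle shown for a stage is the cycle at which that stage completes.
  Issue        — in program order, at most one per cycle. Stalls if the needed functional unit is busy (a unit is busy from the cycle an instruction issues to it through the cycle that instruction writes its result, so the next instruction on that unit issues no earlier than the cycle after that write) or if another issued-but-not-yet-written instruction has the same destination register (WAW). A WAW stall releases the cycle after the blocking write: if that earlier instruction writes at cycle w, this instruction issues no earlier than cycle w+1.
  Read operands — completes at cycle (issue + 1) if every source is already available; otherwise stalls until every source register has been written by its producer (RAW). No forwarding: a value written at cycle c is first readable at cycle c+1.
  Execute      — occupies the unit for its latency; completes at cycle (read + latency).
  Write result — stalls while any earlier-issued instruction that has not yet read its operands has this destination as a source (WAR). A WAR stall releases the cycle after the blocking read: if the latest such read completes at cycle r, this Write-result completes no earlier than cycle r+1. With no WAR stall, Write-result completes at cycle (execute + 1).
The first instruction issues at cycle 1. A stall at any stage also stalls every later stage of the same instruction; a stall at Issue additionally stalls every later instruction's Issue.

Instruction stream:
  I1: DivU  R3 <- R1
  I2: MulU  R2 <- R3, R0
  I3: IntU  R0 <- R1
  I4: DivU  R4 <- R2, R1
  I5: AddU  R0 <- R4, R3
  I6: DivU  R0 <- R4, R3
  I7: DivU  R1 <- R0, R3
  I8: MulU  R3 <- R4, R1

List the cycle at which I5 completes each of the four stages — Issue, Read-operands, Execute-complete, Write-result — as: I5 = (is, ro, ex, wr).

I5 = (13, 25, 27, 28)

I1: IS=1 RO=2 EX=9 WR=10
I2: IS=2 RO=11 EX=14 WR=15  [RAW R3: wait I1 write@10]
I3: IS=3 RO=4 EX=5 WR=12  [WAR R0: wait I2 read@11]
I4: IS=11 RO=16 EX=23 WR=24  [struct: DivU busy until I1 writes@10; RAW R2: wait I2 write@15]
I5: IS=13 RO=25 EX=27 WR=28  [WAW R0: wait I3 write@12; RAW R4: wait I4 write@24]
I6: IS=29 RO=30 EX=37 WR=38  [WAW R0: wait I5 write@28]
I7: IS=39 RO=40 EX=47 WR=48  [struct: DivU busy until I6 writes@38]
I8: IS=40 RO=49 EX=52 WR=53  [RAW R1: wait I7 write@48]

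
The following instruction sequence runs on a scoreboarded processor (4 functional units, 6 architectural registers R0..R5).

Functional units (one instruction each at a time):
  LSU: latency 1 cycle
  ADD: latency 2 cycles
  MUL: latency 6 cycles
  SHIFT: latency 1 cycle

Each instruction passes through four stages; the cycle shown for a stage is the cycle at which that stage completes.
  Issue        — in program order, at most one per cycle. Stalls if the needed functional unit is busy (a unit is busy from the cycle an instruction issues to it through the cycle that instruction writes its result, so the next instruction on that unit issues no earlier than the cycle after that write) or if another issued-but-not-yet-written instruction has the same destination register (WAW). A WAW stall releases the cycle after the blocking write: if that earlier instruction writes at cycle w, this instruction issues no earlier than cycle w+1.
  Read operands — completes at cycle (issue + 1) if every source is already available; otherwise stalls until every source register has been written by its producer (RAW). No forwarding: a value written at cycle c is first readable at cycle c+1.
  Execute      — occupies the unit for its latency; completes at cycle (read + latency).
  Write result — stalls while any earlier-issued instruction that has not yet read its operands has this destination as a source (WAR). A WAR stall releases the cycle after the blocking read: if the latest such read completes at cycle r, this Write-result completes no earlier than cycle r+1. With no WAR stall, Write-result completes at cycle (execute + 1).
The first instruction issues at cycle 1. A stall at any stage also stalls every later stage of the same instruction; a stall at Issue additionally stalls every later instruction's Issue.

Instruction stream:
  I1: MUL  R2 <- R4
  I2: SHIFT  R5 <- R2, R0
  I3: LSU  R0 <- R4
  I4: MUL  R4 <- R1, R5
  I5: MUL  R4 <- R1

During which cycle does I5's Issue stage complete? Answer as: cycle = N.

[I1] 1/2/8/9
[I2] 2/10/11/12  (RAW R2: wait I1 write@9)
[I3] 3/4/5/11  (WAR R0: wait I2 read@10)
[I4] 10/13/19/20  (struct: MUL busy until I1 writes@9; RAW R5: wait I2 write@12)
[I5] 21/22/28/29  (struct: MUL busy until I4 writes@20)

cycle = 21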